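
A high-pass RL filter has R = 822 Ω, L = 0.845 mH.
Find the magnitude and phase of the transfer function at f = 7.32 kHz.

Step 1 — Angular frequency: ω = 2π·7320 = 4.599e+04 rad/s.
Step 2 — Transfer function: H(jω) = jωL/(R + jωL).
Step 3 — Numerator jωL = j·38.86; denominator R + jωL = 822 + j38.86.
Step 4 — H = 0.00223 + j0.04717.
Step 5 — Magnitude: |H| = 0.04723 (-26.5 dB); phase: φ = 87.3°.

|H| = 0.04723 (-26.5 dB), φ = 87.3°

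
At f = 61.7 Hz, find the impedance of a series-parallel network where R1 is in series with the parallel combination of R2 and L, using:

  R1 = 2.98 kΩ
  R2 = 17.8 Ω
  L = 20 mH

Step 1 — Angular frequency: ω = 2π·f = 2π·61.7 = 387.7 rad/s.
Step 2 — Component impedances:
  R1: Z = R = 2980 Ω
  R2: Z = R = 17.8 Ω
  L: Z = jωL = j·387.7·0.02 = 0 + j7.753 Ω
Step 3 — Parallel branch: R2 || L = 1/(1/R2 + 1/L) = 2.839 + j6.517 Ω.
Step 4 — Series with R1: Z_total = R1 + (R2 || L) = 2983 + j6.517 Ω = 2983∠0.1° Ω.

Z = 2983 + j6.517 Ω = 2983∠0.1° Ω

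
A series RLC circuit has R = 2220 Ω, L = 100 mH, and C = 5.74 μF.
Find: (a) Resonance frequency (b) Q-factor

Step 1 — Resonance condition Im(Z)=0 gives ω₀ = 1/√(LC).
Step 2 — ω₀ = 1/√(0.1·5.74e-06) = 1320 rad/s.
Step 3 — f₀ = ω₀/(2π) = 210.1 Hz.
Step 4 — Series Q: Q = ω₀L/R = 1320·0.1/2220 = 0.05946.

(a) f₀ = 210.1 Hz  (b) Q = 0.05946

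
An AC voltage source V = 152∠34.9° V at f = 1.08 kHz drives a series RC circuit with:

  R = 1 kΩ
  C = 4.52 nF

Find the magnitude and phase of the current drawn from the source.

Step 1 — Angular frequency: ω = 2π·f = 2π·1080 = 6786 rad/s.
Step 2 — Component impedances:
  R: Z = R = 1000 Ω
  C: Z = 1/(jωC) = -j/(ω·C) = 0 - j3.26e+04 Ω
Step 3 — Series combination: Z_total = R + C = 1000 - j3.26e+04 Ω = 3.262e+04∠-88.2° Ω.
Step 4 — Source phasor: V = 152∠34.9° V = 124.7 + j86.97 V.
Step 5 — Ohm's law: I = V / Z_total = (124.7 + j86.97) / (1000 - j3.26e+04) = -0.002548 + j0.003902 A.
Step 6 — Convert to polar: |I| = 0.00466 A, ∠I = 123.1°.

I = 0.00466∠123.1° A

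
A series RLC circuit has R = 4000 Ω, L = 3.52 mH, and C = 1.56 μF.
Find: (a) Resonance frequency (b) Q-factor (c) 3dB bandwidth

Step 1 — Resonance: ω₀ = 1/√(LC) = 1/√(0.00352·1.56e-06) = 1.349e+04 rad/s.
Step 2 — f₀ = ω₀/(2π) = 2148 Hz.
Step 3 — Series Q: Q = ω₀L/R = 1.349e+04·0.00352/4000 = 0.01188.
Step 4 — Bandwidth: Δω = ω₀/Q = 1.136e+06 rad/s; BW = Δω/(2π) = 1.809e+05 Hz.

(a) f₀ = 2148 Hz  (b) Q = 0.01188  (c) BW = 1.809e+05 Hz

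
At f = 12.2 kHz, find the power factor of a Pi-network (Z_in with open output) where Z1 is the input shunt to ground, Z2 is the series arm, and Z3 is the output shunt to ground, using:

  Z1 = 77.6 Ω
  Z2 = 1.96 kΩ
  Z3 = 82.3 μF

Step 1 — Angular frequency: ω = 2π·f = 2π·1.22e+04 = 7.665e+04 rad/s.
Step 2 — Component impedances:
  Z1: Z = R = 77.6 Ω
  Z2: Z = R = 1960 Ω
  Z3: Z = 1/(jωC) = -j/(ω·C) = 0 - j0.1585 Ω
Step 3 — With open output, the series arm Z2 and the output shunt Z3 appear in series to ground: Z2 + Z3 = 1960 - j0.1585 Ω.
Step 4 — Parallel with input shunt Z1: Z_in = Z1 || (Z2 + Z3) = 74.64 - j0.0002299 Ω = 74.64∠-0.0° Ω.
Step 5 — Power factor: PF = cos(φ) = Re(Z)/|Z| = 74.64/74.64 = 1.
Step 6 — Type: Im(Z) = -0.0002299 ⇒ leading (phase φ = -0.0°).

PF = 1 (leading, φ = -0.0°)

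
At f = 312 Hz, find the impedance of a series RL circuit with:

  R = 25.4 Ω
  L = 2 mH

Step 1 — Angular frequency: ω = 2π·f = 2π·312 = 1960 rad/s.
Step 2 — Component impedances:
  R: Z = R = 25.4 Ω
  L: Z = jωL = j·1960·0.002 = 0 + j3.921 Ω
Step 3 — Series combination: Z_total = R + L = 25.4 + j3.921 Ω = 25.7∠8.8° Ω.

Z = 25.4 + j3.921 Ω = 25.7∠8.8° Ω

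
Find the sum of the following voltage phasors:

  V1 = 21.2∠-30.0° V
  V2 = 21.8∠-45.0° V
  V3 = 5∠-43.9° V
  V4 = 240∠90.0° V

Step 1 — Convert each phasor to rectangular form:
  V1 = 21.2·(cos(-30.0°) + j·sin(-30.0°)) = 18.36 - j10.6 V
  V2 = 21.8·(cos(-45.0°) + j·sin(-45.0°)) = 15.41 - j15.41 V
  V3 = 5·(cos(-43.9°) + j·sin(-43.9°)) = 3.603 - j3.467 V
  V4 = 240·(cos(90.0°) + j·sin(90.0°)) = 0 + j240 V
Step 2 — Sum components: V_total = 37.38 + j210.5 V.
Step 3 — Convert to polar: |V_total| = 213.8 V, ∠V_total = 79.9°.

V_total = 213.8∠79.9° V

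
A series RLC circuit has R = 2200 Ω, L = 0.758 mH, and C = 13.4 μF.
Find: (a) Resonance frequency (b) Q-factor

Step 1 — Resonance condition Im(Z)=0 gives ω₀ = 1/√(LC).
Step 2 — ω₀ = 1/√(0.000758·1.34e-05) = 9922 rad/s.
Step 3 — f₀ = ω₀/(2π) = 1579 Hz.
Step 4 — Series Q: Q = ω₀L/R = 9922·0.000758/2200 = 0.003419.

(a) f₀ = 1579 Hz  (b) Q = 0.003419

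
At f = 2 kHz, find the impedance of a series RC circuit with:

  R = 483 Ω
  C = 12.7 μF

Step 1 — Angular frequency: ω = 2π·f = 2π·2000 = 1.257e+04 rad/s.
Step 2 — Component impedances:
  R: Z = R = 483 Ω
  C: Z = 1/(jωC) = -j/(ω·C) = 0 - j6.266 Ω
Step 3 — Series combination: Z_total = R + C = 483 - j6.266 Ω = 483∠-0.7° Ω.

Z = 483 - j6.266 Ω = 483∠-0.7° Ω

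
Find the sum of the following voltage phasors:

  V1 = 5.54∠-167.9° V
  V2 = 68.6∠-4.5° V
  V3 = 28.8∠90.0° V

Step 1 — Convert each phasor to rectangular form:
  V1 = 5.54·(cos(-167.9°) + j·sin(-167.9°)) = -5.417 - j1.161 V
  V2 = 68.6·(cos(-4.5°) + j·sin(-4.5°)) = 68.39 - j5.382 V
  V3 = 28.8·(cos(90.0°) + j·sin(90.0°)) = 0 + j28.8 V
Step 2 — Sum components: V_total = 62.97 + j22.26 V.
Step 3 — Convert to polar: |V_total| = 66.79 V, ∠V_total = 19.5°.

V_total = 66.79∠19.5° V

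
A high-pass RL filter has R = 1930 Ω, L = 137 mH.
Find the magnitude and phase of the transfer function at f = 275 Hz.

Step 1 — Angular frequency: ω = 2π·275 = 1728 rad/s.
Step 2 — Transfer function: H(jω) = jωL/(R + jωL).
Step 3 — Numerator jωL = j·236.7; denominator R + jωL = 1930 + j236.7.
Step 4 — H = 0.01482 + j0.1208.
Step 5 — Magnitude: |H| = 0.1217 (-18.3 dB); phase: φ = 83.0°.

|H| = 0.1217 (-18.3 dB), φ = 83.0°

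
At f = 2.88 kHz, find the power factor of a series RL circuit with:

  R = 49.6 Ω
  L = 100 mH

Step 1 — Angular frequency: ω = 2π·f = 2π·2880 = 1.81e+04 rad/s.
Step 2 — Component impedances:
  R: Z = R = 49.6 Ω
  L: Z = jωL = j·1.81e+04·0.1 = 0 + j1810 Ω
Step 3 — Series combination: Z_total = R + L = 49.6 + j1810 Ω = 1810∠88.4° Ω.
Step 4 — Power factor: PF = cos(φ) = Re(Z)/|Z| = 49.6/1810 = 0.0274.
Step 5 — Type: Im(Z) = 1810 ⇒ lagging (phase φ = 88.4°).

PF = 0.0274 (lagging, φ = 88.4°)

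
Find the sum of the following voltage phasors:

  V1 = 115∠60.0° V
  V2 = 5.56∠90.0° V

Step 1 — Convert each phasor to rectangular form:
  V1 = 115·(cos(60.0°) + j·sin(60.0°)) = 57.5 + j99.59 V
  V2 = 5.56·(cos(90.0°) + j·sin(90.0°)) = 0 + j5.56 V
Step 2 — Sum components: V_total = 57.5 + j105.2 V.
Step 3 — Convert to polar: |V_total| = 119.8 V, ∠V_total = 61.3°.

V_total = 119.8∠61.3° V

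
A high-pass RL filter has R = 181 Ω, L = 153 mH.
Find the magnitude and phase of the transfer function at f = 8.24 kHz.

Step 1 — Angular frequency: ω = 2π·8240 = 5.177e+04 rad/s.
Step 2 — Transfer function: H(jω) = jωL/(R + jωL).
Step 3 — Numerator jωL = j·7921; denominator R + jωL = 181 + j7921.
Step 4 — H = 0.9995 + j0.02284.
Step 5 — Magnitude: |H| = 0.9997 (-0.0 dB); phase: φ = 1.3°.

|H| = 0.9997 (-0.0 dB), φ = 1.3°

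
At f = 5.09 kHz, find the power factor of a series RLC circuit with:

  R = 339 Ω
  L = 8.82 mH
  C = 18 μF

Step 1 — Angular frequency: ω = 2π·f = 2π·5090 = 3.198e+04 rad/s.
Step 2 — Component impedances:
  R: Z = R = 339 Ω
  L: Z = jωL = j·3.198e+04·0.00882 = 0 + j282.1 Ω
  C: Z = 1/(jωC) = -j/(ω·C) = 0 - j1.737 Ω
Step 3 — Series combination: Z_total = R + L + C = 339 + j280.3 Ω = 439.9∠39.6° Ω.
Step 4 — Power factor: PF = cos(φ) = Re(Z)/|Z| = 339/439.9 = 0.7706.
Step 5 — Type: Im(Z) = 280.3 ⇒ lagging (phase φ = 39.6°).

PF = 0.7706 (lagging, φ = 39.6°)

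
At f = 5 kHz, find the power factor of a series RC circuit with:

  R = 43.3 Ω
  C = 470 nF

Step 1 — Angular frequency: ω = 2π·f = 2π·5000 = 3.142e+04 rad/s.
Step 2 — Component impedances:
  R: Z = R = 43.3 Ω
  C: Z = 1/(jωC) = -j/(ω·C) = 0 - j67.73 Ω
Step 3 — Series combination: Z_total = R + C = 43.3 - j67.73 Ω = 80.38∠-57.4° Ω.
Step 4 — Power factor: PF = cos(φ) = Re(Z)/|Z| = 43.3/80.38 = 0.5387.
Step 5 — Type: Im(Z) = -67.73 ⇒ leading (phase φ = -57.4°).

PF = 0.5387 (leading, φ = -57.4°)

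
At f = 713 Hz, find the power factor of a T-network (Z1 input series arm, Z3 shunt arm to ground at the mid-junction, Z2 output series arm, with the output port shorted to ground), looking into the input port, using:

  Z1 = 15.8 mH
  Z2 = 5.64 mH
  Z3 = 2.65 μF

Step 1 — Angular frequency: ω = 2π·f = 2π·713 = 4480 rad/s.
Step 2 — Component impedances:
  Z1: Z = jωL = j·4480·0.0158 = 0 + j70.78 Ω
  Z2: Z = jωL = j·4480·0.00564 = 0 + j25.27 Ω
  Z3: Z = 1/(jωC) = -j/(ω·C) = 0 - j84.23 Ω
Step 3 — With the output port shorted to ground, the output series arm Z2 runs from the junction to ground; the shunt arm Z3 also runs from the junction to ground. They appear in parallel: Z3 || Z2 = 0 + j36.09 Ω.
Step 4 — Series with input arm Z1: Z_in = Z1 + (Z3 || Z2) = 0 + j106.9 Ω = 106.9∠90.0° Ω.
Step 5 — Power factor: PF = cos(φ) = Re(Z)/|Z| = 0/106.9 = 0.
Step 6 — Type: Im(Z) = 106.9 ⇒ lagging (phase φ = 90.0°).

PF = 0 (lagging, φ = 90.0°)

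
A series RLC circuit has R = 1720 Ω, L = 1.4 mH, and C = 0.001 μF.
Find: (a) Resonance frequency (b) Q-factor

Step 1 — Resonance condition Im(Z)=0 gives ω₀ = 1/√(LC).
Step 2 — ω₀ = 1/√(0.0014·1e-09) = 8.452e+05 rad/s.
Step 3 — f₀ = ω₀/(2π) = 1.345e+05 Hz.
Step 4 — Series Q: Q = ω₀L/R = 8.452e+05·0.0014/1720 = 0.6879.

(a) f₀ = 1.345e+05 Hz  (b) Q = 0.6879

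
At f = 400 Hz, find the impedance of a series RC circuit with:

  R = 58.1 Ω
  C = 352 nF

Step 1 — Angular frequency: ω = 2π·f = 2π·400 = 2513 rad/s.
Step 2 — Component impedances:
  R: Z = R = 58.1 Ω
  C: Z = 1/(jωC) = -j/(ω·C) = 0 - j1130 Ω
Step 3 — Series combination: Z_total = R + C = 58.1 - j1130 Ω = 1132∠-87.1° Ω.

Z = 58.1 - j1130 Ω = 1132∠-87.1° Ω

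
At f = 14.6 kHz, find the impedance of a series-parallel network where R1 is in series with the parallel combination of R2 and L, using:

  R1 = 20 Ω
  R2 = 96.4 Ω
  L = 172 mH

Step 1 — Angular frequency: ω = 2π·f = 2π·1.46e+04 = 9.173e+04 rad/s.
Step 2 — Component impedances:
  R1: Z = R = 20 Ω
  R2: Z = R = 96.4 Ω
  L: Z = jωL = j·9.173e+04·0.172 = 0 + j1.578e+04 Ω
Step 3 — Parallel branch: R2 || L = 1/(1/R2 + 1/L) = 96.4 + j0.5889 Ω.
Step 4 — Series with R1: Z_total = R1 + (R2 || L) = 116.4 + j0.5889 Ω = 116.4∠0.3° Ω.

Z = 116.4 + j0.5889 Ω = 116.4∠0.3° Ω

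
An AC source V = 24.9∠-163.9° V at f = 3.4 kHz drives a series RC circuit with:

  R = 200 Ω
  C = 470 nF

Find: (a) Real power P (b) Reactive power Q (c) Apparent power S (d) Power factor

Step 1 — Angular frequency: ω = 2π·f = 2π·3400 = 2.136e+04 rad/s.
Step 2 — Component impedances:
  R: Z = R = 200 Ω
  C: Z = 1/(jωC) = -j/(ω·C) = 0 - j99.6 Ω
Step 3 — Series combination: Z_total = R + C = 200 - j99.6 Ω = 223.4∠-26.5° Ω.
Step 4 — Source phasor: V = 24.9∠-163.9° V = -23.92 - j6.905 V.
Step 5 — Current: I = V / Z = -0.08207 - j0.0754 A = 0.1114∠-137.4° A.
Step 6 — Complex power: S = V·I* = 2.484 - j1.237 VA.
Step 7 — Real power: P = Re(S) = 2.484 W.
Step 8 — Reactive power: Q = Im(S) = -1.237 VAR.
Step 9 — Apparent power: |S| = 2.775 VA.
Step 10 — Power factor: PF = P/|S| = 0.8951 (leading).

(a) P = 2.484 W  (b) Q = -1.237 VAR  (c) S = 2.775 VA  (d) PF = 0.8951 (leading)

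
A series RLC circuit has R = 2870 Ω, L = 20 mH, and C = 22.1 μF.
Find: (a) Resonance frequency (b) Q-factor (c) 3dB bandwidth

Step 1 — Resonance: ω₀ = 1/√(LC) = 1/√(0.02·2.21e-05) = 1504 rad/s.
Step 2 — f₀ = ω₀/(2π) = 239.4 Hz.
Step 3 — Series Q: Q = ω₀L/R = 1504·0.02/2870 = 0.01048.
Step 4 — Bandwidth: Δω = ω₀/Q = 1.435e+05 rad/s; BW = Δω/(2π) = 2.284e+04 Hz.

(a) f₀ = 239.4 Hz  (b) Q = 0.01048  (c) BW = 2.284e+04 Hz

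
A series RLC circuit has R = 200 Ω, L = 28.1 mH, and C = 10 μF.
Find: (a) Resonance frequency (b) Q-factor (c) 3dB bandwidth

Step 1 — Resonance: ω₀ = 1/√(LC) = 1/√(0.0281·1e-05) = 1886 rad/s.
Step 2 — f₀ = ω₀/(2π) = 300.2 Hz.
Step 3 — Series Q: Q = ω₀L/R = 1886·0.0281/200 = 0.265.
Step 4 — Bandwidth: Δω = ω₀/Q = 7117 rad/s; BW = Δω/(2π) = 1133 Hz.

(a) f₀ = 300.2 Hz  (b) Q = 0.265  (c) BW = 1133 Hz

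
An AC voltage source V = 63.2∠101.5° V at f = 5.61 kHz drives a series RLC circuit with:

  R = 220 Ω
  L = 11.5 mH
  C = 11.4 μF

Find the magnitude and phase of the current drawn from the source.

Step 1 — Angular frequency: ω = 2π·f = 2π·5610 = 3.525e+04 rad/s.
Step 2 — Component impedances:
  R: Z = R = 220 Ω
  L: Z = jωL = j·3.525e+04·0.0115 = 0 + j405.4 Ω
  C: Z = 1/(jωC) = -j/(ω·C) = 0 - j2.489 Ω
Step 3 — Series combination: Z_total = R + L + C = 220 + j402.9 Ω = 459∠61.4° Ω.
Step 4 — Source phasor: V = 63.2∠101.5° V = -12.6 + j61.93 V.
Step 5 — Ohm's law: I = V / Z_total = (-12.6 + j61.93) / (220 + j402.9) = 0.1053 + j0.08875 A.
Step 6 — Convert to polar: |I| = 0.1377 A, ∠I = 40.1°.

I = 0.1377∠40.1° A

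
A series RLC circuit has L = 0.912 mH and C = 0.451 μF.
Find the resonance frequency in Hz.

Step 1 — Resonance condition Im(Z)=0 gives ω₀ = 1/√(LC).
Step 2 — ω₀ = 1/√(0.000912·4.51e-07) = 4.931e+04 rad/s.
Step 3 — f₀ = ω₀/(2π) = 7848 Hz.

f₀ = 7848 Hz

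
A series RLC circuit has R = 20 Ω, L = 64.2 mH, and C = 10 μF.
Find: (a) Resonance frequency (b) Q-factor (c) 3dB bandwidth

Step 1 — Resonance condition Im(Z)=0 gives ω₀ = 1/√(LC).
Step 2 — ω₀ = 1/√(0.0642·1e-05) = 1248 rad/s.
Step 3 — f₀ = ω₀/(2π) = 198.6 Hz.
Step 4 — Series Q: Q = ω₀L/R = 1248·0.0642/20 = 4.006.
Step 5 — 3dB bandwidth: Δω = ω₀/Q = 311.5 rad/s; BW = Δω/(2π) = 49.58 Hz.

(a) f₀ = 198.6 Hz  (b) Q = 4.006  (c) BW = 49.58 Hz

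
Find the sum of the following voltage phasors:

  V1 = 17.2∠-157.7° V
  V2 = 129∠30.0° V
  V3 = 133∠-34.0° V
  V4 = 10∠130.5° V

Step 1 — Convert each phasor to rectangular form:
  V1 = 17.2·(cos(-157.7°) + j·sin(-157.7°)) = -15.91 - j6.527 V
  V2 = 129·(cos(30.0°) + j·sin(30.0°)) = 111.7 + j64.5 V
  V3 = 133·(cos(-34.0°) + j·sin(-34.0°)) = 110.3 - j74.37 V
  V4 = 10·(cos(130.5°) + j·sin(130.5°)) = -6.494 + j7.604 V
Step 2 — Sum components: V_total = 199.6 - j8.795 V.
Step 3 — Convert to polar: |V_total| = 199.8 V, ∠V_total = -2.5°.

V_total = 199.8∠-2.5° V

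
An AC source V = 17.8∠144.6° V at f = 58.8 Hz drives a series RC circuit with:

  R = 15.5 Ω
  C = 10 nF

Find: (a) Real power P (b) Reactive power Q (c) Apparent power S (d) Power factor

Step 1 — Angular frequency: ω = 2π·f = 2π·58.8 = 369.5 rad/s.
Step 2 — Component impedances:
  R: Z = R = 15.5 Ω
  C: Z = 1/(jωC) = -j/(ω·C) = 0 - j2.707e+05 Ω
Step 3 — Series combination: Z_total = R + C = 15.5 - j2.707e+05 Ω = 2.707e+05∠-90.0° Ω.
Step 4 — Source phasor: V = 17.8∠144.6° V = -14.51 + j10.31 V.
Step 5 — Current: I = V / Z = -3.81e-05 - j5.36e-05 A = 6.576e-05∠-125.4° A.
Step 6 — Complex power: S = V·I* = 6.703e-08 - j0.001171 VA.
Step 7 — Real power: P = Re(S) = 6.703e-08 W.
Step 8 — Reactive power: Q = Im(S) = -0.001171 VAR.
Step 9 — Apparent power: |S| = 0.001171 VA.
Step 10 — Power factor: PF = P/|S| = 5.726e-05 (leading).

(a) P = 6.703e-08 W  (b) Q = -0.001171 VAR  (c) S = 0.001171 VA  (d) PF = 5.726e-05 (leading)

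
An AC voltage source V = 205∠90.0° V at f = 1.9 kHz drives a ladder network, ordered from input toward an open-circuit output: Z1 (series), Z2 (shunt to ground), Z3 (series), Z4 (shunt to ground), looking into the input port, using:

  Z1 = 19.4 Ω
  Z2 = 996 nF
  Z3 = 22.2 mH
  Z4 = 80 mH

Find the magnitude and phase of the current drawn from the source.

Step 1 — Angular frequency: ω = 2π·f = 2π·1900 = 1.194e+04 rad/s.
Step 2 — Component impedances:
  Z1: Z = R = 19.4 Ω
  Z2: Z = 1/(jωC) = -j/(ω·C) = 0 - j84.1 Ω
  Z3: Z = jωL = j·1.194e+04·0.0222 = 0 + j265 Ω
  Z4: Z = jωL = j·1.194e+04·0.08 = 0 + j955 Ω
Step 3 — Ladder network (open output): work backward from the far end, alternating series and parallel combinations. Z_in = 19.4 - j90.33 Ω = 92.39∠-77.9° Ω.
Step 4 — Source phasor: V = 205∠90.0° V = 0 + j205 V.
Step 5 — Ohm's law: I = V / Z_total = (0 + j205) / (19.4 - j90.33) = -2.169 + j0.4659 A.
Step 6 — Convert to polar: |I| = 2.219 A, ∠I = 167.9°.

I = 2.219∠167.9° A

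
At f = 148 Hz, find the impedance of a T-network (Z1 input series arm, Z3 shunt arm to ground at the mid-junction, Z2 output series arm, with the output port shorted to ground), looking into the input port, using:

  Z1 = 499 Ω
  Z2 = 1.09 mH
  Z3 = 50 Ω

Step 1 — Angular frequency: ω = 2π·f = 2π·148 = 929.9 rad/s.
Step 2 — Component impedances:
  Z1: Z = R = 499 Ω
  Z2: Z = jωL = j·929.9·0.00109 = 0 + j1.014 Ω
  Z3: Z = R = 50 Ω
Step 3 — With the output port shorted to ground, the output series arm Z2 runs from the junction to ground; the shunt arm Z3 also runs from the junction to ground. They appear in parallel: Z3 || Z2 = 0.02054 + j1.013 Ω.
Step 4 — Series with input arm Z1: Z_in = Z1 + (Z3 || Z2) = 499 + j1.013 Ω = 499∠0.1° Ω.

Z = 499 + j1.013 Ω = 499∠0.1° Ω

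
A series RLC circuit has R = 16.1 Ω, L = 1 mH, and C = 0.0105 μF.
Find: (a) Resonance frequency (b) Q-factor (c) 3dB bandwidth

Step 1 — Resonance condition Im(Z)=0 gives ω₀ = 1/√(LC).
Step 2 — ω₀ = 1/√(0.001·1.05e-08) = 3.086e+05 rad/s.
Step 3 — f₀ = ω₀/(2π) = 4.912e+04 Hz.
Step 4 — Series Q: Q = ω₀L/R = 3.086e+05·0.001/16.1 = 19.17.
Step 5 — 3dB bandwidth: Δω = ω₀/Q = 1.61e+04 rad/s; BW = Δω/(2π) = 2562 Hz.

(a) f₀ = 4.912e+04 Hz  (b) Q = 19.17  (c) BW = 2562 Hz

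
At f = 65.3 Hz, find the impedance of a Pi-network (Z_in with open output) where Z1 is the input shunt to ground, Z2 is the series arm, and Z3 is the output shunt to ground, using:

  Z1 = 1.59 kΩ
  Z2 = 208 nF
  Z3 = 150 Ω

Step 1 — Angular frequency: ω = 2π·f = 2π·65.3 = 410.3 rad/s.
Step 2 — Component impedances:
  Z1: Z = R = 1590 Ω
  Z2: Z = 1/(jωC) = -j/(ω·C) = 0 - j1.172e+04 Ω
  Z3: Z = R = 150 Ω
Step 3 — With open output, the series arm Z2 and the output shunt Z3 appear in series to ground: Z2 + Z3 = 150 - j1.172e+04 Ω.
Step 4 — Parallel with input shunt Z1: Z_in = Z1 || (Z2 + Z3) = 1559 - j211.1 Ω = 1573∠-7.7° Ω.

Z = 1559 - j211.1 Ω = 1573∠-7.7° Ω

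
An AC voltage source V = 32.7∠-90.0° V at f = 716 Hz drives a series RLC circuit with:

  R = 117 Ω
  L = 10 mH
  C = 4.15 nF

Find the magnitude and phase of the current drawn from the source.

Step 1 — Angular frequency: ω = 2π·f = 2π·716 = 4499 rad/s.
Step 2 — Component impedances:
  R: Z = R = 117 Ω
  L: Z = jωL = j·4499·0.01 = 0 + j44.99 Ω
  C: Z = 1/(jωC) = -j/(ω·C) = 0 - j5.356e+04 Ω
Step 3 — Series combination: Z_total = R + L + C = 117 - j5.352e+04 Ω = 5.352e+04∠-89.9° Ω.
Step 4 — Source phasor: V = 32.7∠-90.0° V = 0 - j32.7 V.
Step 5 — Ohm's law: I = V / Z_total = (0 - j32.7) / (117 - j5.352e+04) = 0.000611 - j1.336e-06 A.
Step 6 — Convert to polar: |I| = 0.000611 A, ∠I = -0.1°.

I = 0.000611∠-0.1° A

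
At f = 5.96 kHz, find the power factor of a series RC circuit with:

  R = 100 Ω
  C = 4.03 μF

Step 1 — Angular frequency: ω = 2π·f = 2π·5960 = 3.745e+04 rad/s.
Step 2 — Component impedances:
  R: Z = R = 100 Ω
  C: Z = 1/(jωC) = -j/(ω·C) = 0 - j6.626 Ω
Step 3 — Series combination: Z_total = R + C = 100 - j6.626 Ω = 100.2∠-3.8° Ω.
Step 4 — Power factor: PF = cos(φ) = Re(Z)/|Z| = 100/100.22 = 0.9978.
Step 5 — Type: Im(Z) = -6.626 ⇒ leading (phase φ = -3.8°).

PF = 0.9978 (leading, φ = -3.8°)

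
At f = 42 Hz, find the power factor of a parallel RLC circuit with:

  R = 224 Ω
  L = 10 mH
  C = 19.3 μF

Step 1 — Angular frequency: ω = 2π·f = 2π·42 = 263.9 rad/s.
Step 2 — Component impedances:
  R: Z = R = 224 Ω
  L: Z = jωL = j·263.9·0.01 = 0 + j2.639 Ω
  C: Z = 1/(jωC) = -j/(ω·C) = 0 - j196.3 Ω
Step 3 — Parallel combination: 1/Z_total = 1/R + 1/L + 1/C; Z_total = 0.03194 + j2.675 Ω = 2.675∠89.3° Ω.
Step 4 — Power factor: PF = cos(φ) = Re(Z)/|Z| = 0.03194/2.675 = 0.01194.
Step 5 — Type: Im(Z) = 2.675 ⇒ lagging (phase φ = 89.3°).

PF = 0.01194 (lagging, φ = 89.3°)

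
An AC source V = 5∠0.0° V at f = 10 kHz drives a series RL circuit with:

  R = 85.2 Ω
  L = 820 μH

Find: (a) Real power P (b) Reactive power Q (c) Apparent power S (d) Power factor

Step 1 — Angular frequency: ω = 2π·f = 2π·1e+04 = 6.283e+04 rad/s.
Step 2 — Component impedances:
  R: Z = R = 85.2 Ω
  L: Z = jωL = j·6.283e+04·0.00082 = 0 + j51.52 Ω
Step 3 — Series combination: Z_total = R + L = 85.2 + j51.52 Ω = 99.57∠31.2° Ω.
Step 4 — Source phasor: V = 5∠0.0° V = 5 V.
Step 5 — Current: I = V / Z = 0.04297 - j0.02599 A = 0.05022∠-31.2° A.
Step 6 — Complex power: S = V·I* = 0.2149 + j0.1299 VA.
Step 7 — Real power: P = Re(S) = 0.2149 W.
Step 8 — Reactive power: Q = Im(S) = 0.1299 VAR.
Step 9 — Apparent power: |S| = 0.2511 VA.
Step 10 — Power factor: PF = P/|S| = 0.8557 (lagging).

(a) P = 0.2149 W  (b) Q = 0.1299 VAR  (c) S = 0.2511 VA  (d) PF = 0.8557 (lagging)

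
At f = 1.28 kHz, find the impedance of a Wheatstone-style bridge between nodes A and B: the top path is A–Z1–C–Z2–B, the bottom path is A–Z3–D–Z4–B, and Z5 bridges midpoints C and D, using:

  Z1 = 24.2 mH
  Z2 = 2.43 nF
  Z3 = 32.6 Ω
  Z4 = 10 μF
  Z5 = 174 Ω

Step 1 — Angular frequency: ω = 2π·f = 2π·1280 = 8042 rad/s.
Step 2 — Component impedances:
  Z1: Z = jωL = j·8042·0.0242 = 0 + j194.6 Ω
  Z2: Z = 1/(jωC) = -j/(ω·C) = 0 - j5.117e+04 Ω
  Z3: Z = R = 32.6 Ω
  Z4: Z = 1/(jωC) = -j/(ω·C) = 0 - j12.43 Ω
  Z5: Z = R = 174 Ω
Step 3 — Bridge requires nodal analysis (the Z5 bridge couples midpoints C and D, so the two paths cannot be reduced to a simple series/parallel combination). Setting node B to ground and injecting 1 A at node A, the 3-node admittance system at A, C, D solves to V_A = Z_AB = 29.86 - j9.857 Ω = 31.44∠-18.3° Ω.

Z = 29.86 - j9.857 Ω = 31.44∠-18.3° Ω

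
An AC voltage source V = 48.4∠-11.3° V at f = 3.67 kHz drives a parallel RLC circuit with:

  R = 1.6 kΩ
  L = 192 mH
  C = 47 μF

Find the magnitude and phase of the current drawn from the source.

Step 1 — Angular frequency: ω = 2π·f = 2π·3670 = 2.306e+04 rad/s.
Step 2 — Component impedances:
  R: Z = R = 1600 Ω
  L: Z = jωL = j·2.306e+04·0.192 = 0 + j4427 Ω
  C: Z = 1/(jωC) = -j/(ω·C) = 0 - j0.9227 Ω
Step 3 — Parallel combination: 1/Z_total = 1/R + 1/L + 1/C; Z_total = 0.0005323 - j0.9229 Ω = 0.9229∠-90.0° Ω.
Step 4 — Source phasor: V = 48.4∠-11.3° V = 47.46 - j9.484 V.
Step 5 — Ohm's law: I = V / Z_total = (47.46 - j9.484) / (0.0005323 - j0.9229) = 10.31 + j51.42 A.
Step 6 — Convert to polar: |I| = 52.44 A, ∠I = 78.7°.

I = 52.44∠78.7° A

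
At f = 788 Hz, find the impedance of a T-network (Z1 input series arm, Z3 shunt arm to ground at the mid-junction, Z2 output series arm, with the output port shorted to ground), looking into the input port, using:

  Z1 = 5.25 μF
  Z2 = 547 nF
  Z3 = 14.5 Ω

Step 1 — Angular frequency: ω = 2π·f = 2π·788 = 4951 rad/s.
Step 2 — Component impedances:
  Z1: Z = 1/(jωC) = -j/(ω·C) = 0 - j38.47 Ω
  Z2: Z = 1/(jωC) = -j/(ω·C) = 0 - j369.2 Ω
  Z3: Z = R = 14.5 Ω
Step 3 — With the output port shorted to ground, the output series arm Z2 runs from the junction to ground; the shunt arm Z3 also runs from the junction to ground. They appear in parallel: Z3 || Z2 = 14.48 - j0.5685 Ω.
Step 4 — Series with input arm Z1: Z_in = Z1 + (Z3 || Z2) = 14.48 - j39.04 Ω = 41.64∠-69.7° Ω.

Z = 14.48 - j39.04 Ω = 41.64∠-69.7° Ω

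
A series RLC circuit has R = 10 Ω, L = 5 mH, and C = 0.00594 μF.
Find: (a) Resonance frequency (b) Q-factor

Step 1 — Resonance condition Im(Z)=0 gives ω₀ = 1/√(LC).
Step 2 — ω₀ = 1/√(0.005·5.94e-09) = 1.835e+05 rad/s.
Step 3 — f₀ = ω₀/(2π) = 2.92e+04 Hz.
Step 4 — Series Q: Q = ω₀L/R = 1.835e+05·0.005/10 = 91.75.

(a) f₀ = 2.92e+04 Hz  (b) Q = 91.75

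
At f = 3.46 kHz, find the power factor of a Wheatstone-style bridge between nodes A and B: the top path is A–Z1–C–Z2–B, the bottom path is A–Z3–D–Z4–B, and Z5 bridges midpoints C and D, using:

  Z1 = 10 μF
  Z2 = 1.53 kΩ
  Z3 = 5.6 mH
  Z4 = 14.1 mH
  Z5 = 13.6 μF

Step 1 — Angular frequency: ω = 2π·f = 2π·3460 = 2.174e+04 rad/s.
Step 2 — Component impedances:
  Z1: Z = 1/(jωC) = -j/(ω·C) = 0 - j4.6 Ω
  Z2: Z = R = 1530 Ω
  Z3: Z = jωL = j·2.174e+04·0.0056 = 0 + j121.7 Ω
  Z4: Z = jωL = j·2.174e+04·0.0141 = 0 + j306.5 Ω
  Z5: Z = 1/(jωC) = -j/(ω·C) = 0 - j3.382 Ω
Step 3 — Bridge requires nodal analysis (the Z5 bridge couples midpoints C and D, so the two paths cannot be reduced to a simple series/parallel combination). Setting node B to ground and injecting 1 A at node A, the 3-node admittance system at A, C, D solves to V_A = Z_AB = 57.71 + j286.6 Ω = 292.3∠78.6° Ω.
Step 4 — Power factor: PF = cos(φ) = Re(Z)/|Z| = 57.71/292.3 = 0.1974.
Step 5 — Type: Im(Z) = 286.6 ⇒ lagging (phase φ = 78.6°).

PF = 0.1974 (lagging, φ = 78.6°)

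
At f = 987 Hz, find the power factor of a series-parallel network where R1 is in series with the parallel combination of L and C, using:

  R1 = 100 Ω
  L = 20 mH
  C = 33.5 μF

Step 1 — Angular frequency: ω = 2π·f = 2π·987 = 6202 rad/s.
Step 2 — Component impedances:
  R1: Z = R = 100 Ω
  L: Z = jωL = j·6202·0.02 = 0 + j124 Ω
  C: Z = 1/(jωC) = -j/(ω·C) = 0 - j4.813 Ω
Step 3 — Parallel branch: L || C = 1/(1/L + 1/C) = 0 - j5.008 Ω.
Step 4 — Series with R1: Z_total = R1 + (L || C) = 100 - j5.008 Ω = 100.1∠-2.9° Ω.
Step 5 — Power factor: PF = cos(φ) = Re(Z)/|Z| = 100/100.13 = 0.9987.
Step 6 — Type: Im(Z) = -5.008 ⇒ leading (phase φ = -2.9°).

PF = 0.9987 (leading, φ = -2.9°)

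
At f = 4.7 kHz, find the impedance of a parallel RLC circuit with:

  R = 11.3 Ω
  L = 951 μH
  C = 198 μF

Step 1 — Angular frequency: ω = 2π·f = 2π·4700 = 2.953e+04 rad/s.
Step 2 — Component impedances:
  R: Z = R = 11.3 Ω
  L: Z = jωL = j·2.953e+04·0.000951 = 0 + j28.08 Ω
  C: Z = 1/(jωC) = -j/(ω·C) = 0 - j0.171 Ω
Step 3 — Parallel combination: 1/Z_total = 1/R + 1/L + 1/C; Z_total = 0.00262 - j0.172 Ω = 0.1721∠-89.1° Ω.

Z = 0.00262 - j0.172 Ω = 0.1721∠-89.1° Ω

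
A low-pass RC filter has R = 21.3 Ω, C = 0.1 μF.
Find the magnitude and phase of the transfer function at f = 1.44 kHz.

Step 1 — Angular frequency: ω = 2π·1440 = 9048 rad/s.
Step 2 — Transfer function: H(jω) = 1/(1 + jωRC).
Step 3 — Denominator: 1 + jωRC = 1 + j·9048·21.3·1e-07 = 1 + j0.01927.
Step 4 — H = 0.9996 - j0.01926.
Step 5 — Magnitude: |H| = 0.9998 (-0.0 dB); phase: φ = -1.1°.

|H| = 0.9998 (-0.0 dB), φ = -1.1°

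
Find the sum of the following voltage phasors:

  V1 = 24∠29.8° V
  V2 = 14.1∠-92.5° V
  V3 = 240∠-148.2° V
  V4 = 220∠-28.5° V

Step 1 — Convert each phasor to rectangular form:
  V1 = 24·(cos(29.8°) + j·sin(29.8°)) = 20.83 + j11.93 V
  V2 = 14.1·(cos(-92.5°) + j·sin(-92.5°)) = -0.615 - j14.09 V
  V3 = 240·(cos(-148.2°) + j·sin(-148.2°)) = -204 - j126.5 V
  V4 = 220·(cos(-28.5°) + j·sin(-28.5°)) = 193.3 - j105 V
Step 2 — Sum components: V_total = 9.577 - j233.6 V.
Step 3 — Convert to polar: |V_total| = 233.8 V, ∠V_total = -87.7°.

V_total = 233.8∠-87.7° V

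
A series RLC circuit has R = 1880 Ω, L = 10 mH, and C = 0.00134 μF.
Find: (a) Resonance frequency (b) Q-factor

Step 1 — Resonance condition Im(Z)=0 gives ω₀ = 1/√(LC).
Step 2 — ω₀ = 1/√(0.01·1.34e-09) = 2.732e+05 rad/s.
Step 3 — f₀ = ω₀/(2π) = 4.348e+04 Hz.
Step 4 — Series Q: Q = ω₀L/R = 2.732e+05·0.01/1880 = 1.453.

(a) f₀ = 4.348e+04 Hz  (b) Q = 1.453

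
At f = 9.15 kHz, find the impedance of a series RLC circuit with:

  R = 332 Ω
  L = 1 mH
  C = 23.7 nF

Step 1 — Angular frequency: ω = 2π·f = 2π·9150 = 5.749e+04 rad/s.
Step 2 — Component impedances:
  R: Z = R = 332 Ω
  L: Z = jωL = j·5.749e+04·0.001 = 0 + j57.49 Ω
  C: Z = 1/(jωC) = -j/(ω·C) = 0 - j733.9 Ω
Step 3 — Series combination: Z_total = R + L + C = 332 - j676.4 Ω = 753.5∠-63.9° Ω.

Z = 332 - j676.4 Ω = 753.5∠-63.9° Ω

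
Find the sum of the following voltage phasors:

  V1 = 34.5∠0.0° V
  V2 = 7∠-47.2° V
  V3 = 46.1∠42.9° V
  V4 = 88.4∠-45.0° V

Step 1 — Convert each phasor to rectangular form:
  V1 = 34.5·(cos(0.0°) + j·sin(0.0°)) = 34.5 V
  V2 = 7·(cos(-47.2°) + j·sin(-47.2°)) = 4.756 - j5.136 V
  V3 = 46.1·(cos(42.9°) + j·sin(42.9°)) = 33.77 + j31.38 V
  V4 = 88.4·(cos(-45.0°) + j·sin(-45.0°)) = 62.51 - j62.51 V
Step 2 — Sum components: V_total = 135.5 - j36.26 V.
Step 3 — Convert to polar: |V_total| = 140.3 V, ∠V_total = -15.0°.

V_total = 140.3∠-15.0° V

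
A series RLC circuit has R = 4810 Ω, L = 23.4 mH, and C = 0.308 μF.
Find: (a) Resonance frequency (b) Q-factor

Step 1 — Resonance condition Im(Z)=0 gives ω₀ = 1/√(LC).
Step 2 — ω₀ = 1/√(0.0234·3.08e-07) = 1.178e+04 rad/s.
Step 3 — f₀ = ω₀/(2π) = 1875 Hz.
Step 4 — Series Q: Q = ω₀L/R = 1.178e+04·0.0234/4810 = 0.0573.

(a) f₀ = 1875 Hz  (b) Q = 0.0573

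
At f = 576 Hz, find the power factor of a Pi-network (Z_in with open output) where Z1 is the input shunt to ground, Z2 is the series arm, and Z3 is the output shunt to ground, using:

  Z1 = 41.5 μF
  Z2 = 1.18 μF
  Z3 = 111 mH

Step 1 — Angular frequency: ω = 2π·f = 2π·576 = 3619 rad/s.
Step 2 — Component impedances:
  Z1: Z = 1/(jωC) = -j/(ω·C) = 0 - j6.658 Ω
  Z2: Z = 1/(jωC) = -j/(ω·C) = 0 - j234.2 Ω
  Z3: Z = jωL = j·3619·0.111 = 0 + j401.7 Ω
Step 3 — With open output, the series arm Z2 and the output shunt Z3 appear in series to ground: Z2 + Z3 = 0 + j167.6 Ω.
Step 4 — Parallel with input shunt Z1: Z_in = Z1 || (Z2 + Z3) = 0 - j6.934 Ω = 6.934∠-90.0° Ω.
Step 5 — Power factor: PF = cos(φ) = Re(Z)/|Z| = 0/6.934 = 0.
Step 6 — Type: Im(Z) = -6.934 ⇒ leading (phase φ = -90.0°).

PF = 0 (leading, φ = -90.0°)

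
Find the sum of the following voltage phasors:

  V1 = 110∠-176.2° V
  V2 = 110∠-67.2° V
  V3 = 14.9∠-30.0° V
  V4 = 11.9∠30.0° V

Step 1 — Convert each phasor to rectangular form:
  V1 = 110·(cos(-176.2°) + j·sin(-176.2°)) = -109.8 - j7.29 V
  V2 = 110·(cos(-67.2°) + j·sin(-67.2°)) = 42.63 - j101.4 V
  V3 = 14.9·(cos(-30.0°) + j·sin(-30.0°)) = 12.9 - j7.45 V
  V4 = 11.9·(cos(30.0°) + j·sin(30.0°)) = 10.31 + j5.95 V
Step 2 — Sum components: V_total = -43.92 - j110.2 V.
Step 3 — Convert to polar: |V_total| = 118.6 V, ∠V_total = -111.7°.

V_total = 118.6∠-111.7° V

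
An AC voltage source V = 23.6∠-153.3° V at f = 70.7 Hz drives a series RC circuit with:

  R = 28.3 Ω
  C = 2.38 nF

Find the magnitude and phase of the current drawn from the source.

Step 1 — Angular frequency: ω = 2π·f = 2π·70.7 = 444.2 rad/s.
Step 2 — Component impedances:
  R: Z = R = 28.3 Ω
  C: Z = 1/(jωC) = -j/(ω·C) = 0 - j9.459e+05 Ω
Step 3 — Series combination: Z_total = R + C = 28.3 - j9.459e+05 Ω = 9.459e+05∠-90.0° Ω.
Step 4 — Source phasor: V = 23.6∠-153.3° V = -21.08 - j10.6 V.
Step 5 — Ohm's law: I = V / Z_total = (-21.08 - j10.6) / (28.3 - j9.459e+05) = 1.121e-05 - j2.229e-05 A.
Step 6 — Convert to polar: |I| = 2.495e-05 A, ∠I = -63.3°.

I = 2.495e-05∠-63.3° A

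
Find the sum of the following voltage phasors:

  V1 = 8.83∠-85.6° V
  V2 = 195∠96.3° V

Step 1 — Convert each phasor to rectangular form:
  V1 = 8.83·(cos(-85.6°) + j·sin(-85.6°)) = 0.6774 - j8.804 V
  V2 = 195·(cos(96.3°) + j·sin(96.3°)) = -21.4 + j193.8 V
Step 2 — Sum components: V_total = -20.72 + j185 V.
Step 3 — Convert to polar: |V_total| = 186.2 V, ∠V_total = 96.4°.

V_total = 186.2∠96.4° V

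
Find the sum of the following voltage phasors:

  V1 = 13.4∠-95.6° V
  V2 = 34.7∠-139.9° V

Step 1 — Convert each phasor to rectangular form:
  V1 = 13.4·(cos(-95.6°) + j·sin(-95.6°)) = -1.308 - j13.34 V
  V2 = 34.7·(cos(-139.9°) + j·sin(-139.9°)) = -26.54 - j22.35 V
Step 2 — Sum components: V_total = -27.85 - j35.69 V.
Step 3 — Convert to polar: |V_total| = 45.27 V, ∠V_total = -128.0°.

V_total = 45.27∠-128.0° V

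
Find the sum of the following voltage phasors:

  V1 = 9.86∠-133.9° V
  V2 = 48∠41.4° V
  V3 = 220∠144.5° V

Step 1 — Convert each phasor to rectangular form:
  V1 = 9.86·(cos(-133.9°) + j·sin(-133.9°)) = -6.837 - j7.105 V
  V2 = 48·(cos(41.4°) + j·sin(41.4°)) = 36.01 + j31.74 V
  V3 = 220·(cos(144.5°) + j·sin(144.5°)) = -179.1 + j127.8 V
Step 2 — Sum components: V_total = -149.9 + j152.4 V.
Step 3 — Convert to polar: |V_total| = 213.8 V, ∠V_total = 134.5°.

V_total = 213.8∠134.5° V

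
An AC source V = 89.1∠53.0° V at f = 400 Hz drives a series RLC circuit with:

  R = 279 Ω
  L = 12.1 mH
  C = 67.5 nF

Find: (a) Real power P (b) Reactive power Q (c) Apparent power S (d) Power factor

Step 1 — Angular frequency: ω = 2π·f = 2π·400 = 2513 rad/s.
Step 2 — Component impedances:
  R: Z = R = 279 Ω
  L: Z = jωL = j·2513·0.0121 = 0 + j30.41 Ω
  C: Z = 1/(jωC) = -j/(ω·C) = 0 - j5895 Ω
Step 3 — Series combination: Z_total = R + L + C = 279 - j5864 Ω = 5871∠-87.3° Ω.
Step 4 — Source phasor: V = 89.1∠53.0° V = 53.62 + j71.16 V.
Step 5 — Current: I = V / Z = -0.01167 + j0.009699 A = 0.01518∠140.3° A.
Step 6 — Complex power: S = V·I* = 0.06426 - j1.351 VA.
Step 7 — Real power: P = Re(S) = 0.06426 W.
Step 8 — Reactive power: Q = Im(S) = -1.351 VAR.
Step 9 — Apparent power: |S| = 1.352 VA.
Step 10 — Power factor: PF = P/|S| = 0.04752 (leading).

(a) P = 0.06426 W  (b) Q = -1.351 VAR  (c) S = 1.352 VA  (d) PF = 0.04752 (leading)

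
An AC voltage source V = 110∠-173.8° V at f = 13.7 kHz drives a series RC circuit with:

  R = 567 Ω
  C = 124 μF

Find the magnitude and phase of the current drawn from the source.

Step 1 — Angular frequency: ω = 2π·f = 2π·1.37e+04 = 8.608e+04 rad/s.
Step 2 — Component impedances:
  R: Z = R = 567 Ω
  C: Z = 1/(jωC) = -j/(ω·C) = 0 - j0.09369 Ω
Step 3 — Series combination: Z_total = R + C = 567 - j0.09369 Ω = 567∠-0.0° Ω.
Step 4 — Source phasor: V = 110∠-173.8° V = -109.4 - j11.88 V.
Step 5 — Ohm's law: I = V / Z_total = (-109.4 - j11.88) / (567 - j0.09369) = -0.1929 - j0.02098 A.
Step 6 — Convert to polar: |I| = 0.194 A, ∠I = -173.8°.

I = 0.194∠-173.8° A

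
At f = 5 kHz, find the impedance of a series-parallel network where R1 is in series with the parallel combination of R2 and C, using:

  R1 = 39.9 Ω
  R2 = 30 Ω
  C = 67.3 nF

Step 1 — Angular frequency: ω = 2π·f = 2π·5000 = 3.142e+04 rad/s.
Step 2 — Component impedances:
  R1: Z = R = 39.9 Ω
  R2: Z = R = 30 Ω
  C: Z = 1/(jωC) = -j/(ω·C) = 0 - j473 Ω
Step 3 — Parallel branch: R2 || C = 1/(1/R2 + 1/C) = 29.88 - j1.895 Ω.
Step 4 — Series with R1: Z_total = R1 + (R2 || C) = 69.78 - j1.895 Ω = 69.81∠-1.6° Ω.

Z = 69.78 - j1.895 Ω = 69.81∠-1.6° Ω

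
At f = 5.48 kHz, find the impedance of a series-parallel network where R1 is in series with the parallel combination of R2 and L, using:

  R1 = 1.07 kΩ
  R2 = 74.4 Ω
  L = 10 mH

Step 1 — Angular frequency: ω = 2π·f = 2π·5480 = 3.443e+04 rad/s.
Step 2 — Component impedances:
  R1: Z = R = 1070 Ω
  R2: Z = R = 74.4 Ω
  L: Z = jωL = j·3.443e+04·0.01 = 0 + j344.3 Ω
Step 3 — Parallel branch: R2 || L = 1/(1/R2 + 1/L) = 71.08 + j15.36 Ω.
Step 4 — Series with R1: Z_total = R1 + (R2 || L) = 1141 + j15.36 Ω = 1141∠0.8° Ω.

Z = 1141 + j15.36 Ω = 1141∠0.8° Ω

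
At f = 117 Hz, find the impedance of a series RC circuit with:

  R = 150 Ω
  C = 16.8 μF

Step 1 — Angular frequency: ω = 2π·f = 2π·117 = 735.1 rad/s.
Step 2 — Component impedances:
  R: Z = R = 150 Ω
  C: Z = 1/(jωC) = -j/(ω·C) = 0 - j80.97 Ω
Step 3 — Series combination: Z_total = R + C = 150 - j80.97 Ω = 170.5∠-28.4° Ω.

Z = 150 - j80.97 Ω = 170.5∠-28.4° Ω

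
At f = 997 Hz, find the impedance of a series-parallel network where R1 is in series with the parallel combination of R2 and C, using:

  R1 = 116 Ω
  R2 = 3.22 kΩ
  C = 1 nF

Step 1 — Angular frequency: ω = 2π·f = 2π·997 = 6264 rad/s.
Step 2 — Component impedances:
  R1: Z = R = 116 Ω
  R2: Z = R = 3220 Ω
  C: Z = 1/(jωC) = -j/(ω·C) = 0 - j1.596e+05 Ω
Step 3 — Parallel branch: R2 || C = 1/(1/R2 + 1/C) = 3219 - j64.92 Ω.
Step 4 — Series with R1: Z_total = R1 + (R2 || C) = 3335 - j64.92 Ω = 3335∠-1.1° Ω.

Z = 3335 - j64.92 Ω = 3335∠-1.1° Ω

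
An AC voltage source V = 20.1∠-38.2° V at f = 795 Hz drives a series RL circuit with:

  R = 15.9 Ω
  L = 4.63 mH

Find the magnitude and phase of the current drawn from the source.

Step 1 — Angular frequency: ω = 2π·f = 2π·795 = 4995 rad/s.
Step 2 — Component impedances:
  R: Z = R = 15.9 Ω
  L: Z = jωL = j·4995·0.00463 = 0 + j23.13 Ω
Step 3 — Series combination: Z_total = R + L = 15.9 + j23.13 Ω = 28.07∠55.5° Ω.
Step 4 — Source phasor: V = 20.1∠-38.2° V = 15.8 - j12.43 V.
Step 5 — Ohm's law: I = V / Z_total = (15.8 - j12.43) / (15.9 + j23.13) = -0.04611 - j0.7147 A.
Step 6 — Convert to polar: |I| = 0.7162 A, ∠I = -93.7°.

I = 0.7162∠-93.7° A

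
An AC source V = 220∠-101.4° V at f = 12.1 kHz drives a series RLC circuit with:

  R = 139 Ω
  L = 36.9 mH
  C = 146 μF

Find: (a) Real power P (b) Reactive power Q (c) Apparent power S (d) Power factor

Step 1 — Angular frequency: ω = 2π·f = 2π·1.21e+04 = 7.603e+04 rad/s.
Step 2 — Component impedances:
  R: Z = R = 139 Ω
  L: Z = jωL = j·7.603e+04·0.0369 = 0 + j2805 Ω
  C: Z = 1/(jωC) = -j/(ω·C) = 0 - j0.09009 Ω
Step 3 — Series combination: Z_total = R + L + C = 139 + j2805 Ω = 2809∠87.2° Ω.
Step 4 — Source phasor: V = 220∠-101.4° V = -43.48 - j215.7 V.
Step 5 — Current: I = V / Z = -0.07745 + j0.01166 A = 0.07833∠171.4° A.
Step 6 — Complex power: S = V·I* = 0.8528 + j17.21 VA.
Step 7 — Real power: P = Re(S) = 0.8528 W.
Step 8 — Reactive power: Q = Im(S) = 17.21 VAR.
Step 9 — Apparent power: |S| = 17.23 VA.
Step 10 — Power factor: PF = P/|S| = 0.04949 (lagging).

(a) P = 0.8528 W  (b) Q = 17.21 VAR  (c) S = 17.23 VA  (d) PF = 0.04949 (lagging)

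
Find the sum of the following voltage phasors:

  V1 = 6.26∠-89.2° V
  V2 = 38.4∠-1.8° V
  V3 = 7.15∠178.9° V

Step 1 — Convert each phasor to rectangular form:
  V1 = 6.26·(cos(-89.2°) + j·sin(-89.2°)) = 0.0874 - j6.259 V
  V2 = 38.4·(cos(-1.8°) + j·sin(-1.8°)) = 38.38 - j1.206 V
  V3 = 7.15·(cos(178.9°) + j·sin(178.9°)) = -7.149 + j0.1373 V
Step 2 — Sum components: V_total = 31.32 - j7.328 V.
Step 3 — Convert to polar: |V_total| = 32.17 V, ∠V_total = -13.2°.

V_total = 32.17∠-13.2° V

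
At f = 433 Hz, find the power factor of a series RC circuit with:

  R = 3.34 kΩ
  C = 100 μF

Step 1 — Angular frequency: ω = 2π·f = 2π·433 = 2721 rad/s.
Step 2 — Component impedances:
  R: Z = R = 3340 Ω
  C: Z = 1/(jωC) = -j/(ω·C) = 0 - j3.676 Ω
Step 3 — Series combination: Z_total = R + C = 3340 - j3.676 Ω = 3340∠-0.1° Ω.
Step 4 — Power factor: PF = cos(φ) = Re(Z)/|Z| = 3340/3340 = 1.
Step 5 — Type: Im(Z) = -3.676 ⇒ leading (phase φ = -0.1°).

PF = 1 (leading, φ = -0.1°)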